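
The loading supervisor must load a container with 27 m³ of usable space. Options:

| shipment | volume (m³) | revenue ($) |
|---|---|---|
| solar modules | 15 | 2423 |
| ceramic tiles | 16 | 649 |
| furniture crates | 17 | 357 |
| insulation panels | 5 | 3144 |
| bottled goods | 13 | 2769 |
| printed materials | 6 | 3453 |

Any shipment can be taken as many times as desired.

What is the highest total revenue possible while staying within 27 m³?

Filling by ratio: 5×insulation panels for 15720, with 2 m³ left unused.
Replace 2×insulation panels with 2×printed materials: the trade gains 618 net, giving 16338 at 27 m³.

16338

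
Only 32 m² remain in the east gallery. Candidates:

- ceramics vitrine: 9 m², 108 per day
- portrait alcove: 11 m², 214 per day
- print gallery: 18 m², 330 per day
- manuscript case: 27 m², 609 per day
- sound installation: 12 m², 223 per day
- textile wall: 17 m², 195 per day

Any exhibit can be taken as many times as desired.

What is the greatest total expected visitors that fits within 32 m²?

609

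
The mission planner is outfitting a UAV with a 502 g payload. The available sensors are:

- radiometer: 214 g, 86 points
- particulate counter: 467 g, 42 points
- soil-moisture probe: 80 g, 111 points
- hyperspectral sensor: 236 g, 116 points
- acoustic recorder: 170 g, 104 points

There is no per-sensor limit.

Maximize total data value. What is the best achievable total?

666

The ratio ordering already packs tightly: 6×soil-moisture probe, 480 g, 666.
No other feasible combination exceeds 666.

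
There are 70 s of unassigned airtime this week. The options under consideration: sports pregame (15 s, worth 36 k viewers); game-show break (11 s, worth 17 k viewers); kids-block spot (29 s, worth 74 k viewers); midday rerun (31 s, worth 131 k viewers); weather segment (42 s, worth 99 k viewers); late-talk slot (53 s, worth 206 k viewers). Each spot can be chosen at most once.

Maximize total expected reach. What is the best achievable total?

242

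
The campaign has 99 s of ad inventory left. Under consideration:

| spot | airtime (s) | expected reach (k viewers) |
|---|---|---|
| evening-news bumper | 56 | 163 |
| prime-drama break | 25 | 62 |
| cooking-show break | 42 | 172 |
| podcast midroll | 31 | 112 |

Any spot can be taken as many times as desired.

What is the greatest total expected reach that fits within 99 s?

346

The ratio heuristic lands on 2×cooking-show break (344) but leaves 15 s idle.
Replace cooking-show break with prime-drama break + podcast midroll: the trade gains 2 net, giving 346 at 98 s.
That's the maximum — no swap from here does better than 346.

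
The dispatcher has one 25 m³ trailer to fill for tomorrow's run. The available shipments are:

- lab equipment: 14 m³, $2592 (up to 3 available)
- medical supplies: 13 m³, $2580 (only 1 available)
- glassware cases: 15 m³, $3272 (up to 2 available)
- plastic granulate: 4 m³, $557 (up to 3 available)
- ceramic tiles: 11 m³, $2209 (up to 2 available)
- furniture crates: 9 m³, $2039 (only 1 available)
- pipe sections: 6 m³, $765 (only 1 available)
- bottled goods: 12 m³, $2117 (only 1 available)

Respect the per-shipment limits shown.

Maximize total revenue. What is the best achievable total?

5311

Glassware cases + furniture crates uses 24 of the 25 m³ and totals 5311.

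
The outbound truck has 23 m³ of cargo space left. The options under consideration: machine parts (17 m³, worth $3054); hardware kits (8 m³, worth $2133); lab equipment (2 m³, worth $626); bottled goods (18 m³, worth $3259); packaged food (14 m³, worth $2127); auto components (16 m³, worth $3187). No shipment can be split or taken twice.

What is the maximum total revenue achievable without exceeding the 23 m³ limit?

4260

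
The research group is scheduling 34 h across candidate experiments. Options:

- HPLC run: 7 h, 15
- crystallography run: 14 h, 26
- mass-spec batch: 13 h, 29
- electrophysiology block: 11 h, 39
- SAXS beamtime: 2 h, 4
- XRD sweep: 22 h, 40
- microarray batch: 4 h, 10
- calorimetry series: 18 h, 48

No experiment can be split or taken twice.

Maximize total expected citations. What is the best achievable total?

Ranking by ratio (expected citations/h): electrophysiology block 3.55, calorimetry series 2.67, microarray batch 2.50.
The ratio ordering already packs tightly: electrophysiology block + microarray batch + calorimetry series, 33 h, 97.
The spare 1 h is too small for any remaining experiment, and no exchange beats 97.

97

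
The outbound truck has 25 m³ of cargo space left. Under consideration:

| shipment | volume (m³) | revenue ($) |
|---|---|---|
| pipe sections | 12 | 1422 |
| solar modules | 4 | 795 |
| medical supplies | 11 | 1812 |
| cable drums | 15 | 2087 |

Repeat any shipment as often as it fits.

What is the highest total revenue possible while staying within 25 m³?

4770

Taking 6×solar modules: 24 m³ used, 4770 in revenue.
No other feasible combination exceeds 4770.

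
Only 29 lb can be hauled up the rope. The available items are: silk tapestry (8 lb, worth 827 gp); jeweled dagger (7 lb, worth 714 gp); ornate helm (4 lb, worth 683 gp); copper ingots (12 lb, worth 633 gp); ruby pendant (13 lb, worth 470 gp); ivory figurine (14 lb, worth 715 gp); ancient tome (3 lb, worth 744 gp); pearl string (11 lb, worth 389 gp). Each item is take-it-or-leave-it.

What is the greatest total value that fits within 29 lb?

The ratio heuristic lands on silk tapestry + jeweled dagger + ornate helm + ancient tome (2968) but leaves 7 lb idle.
The 7 lb tied up in jeweled dagger is better spent on ivory figurine — total rises to 2969 (29 lb).

2969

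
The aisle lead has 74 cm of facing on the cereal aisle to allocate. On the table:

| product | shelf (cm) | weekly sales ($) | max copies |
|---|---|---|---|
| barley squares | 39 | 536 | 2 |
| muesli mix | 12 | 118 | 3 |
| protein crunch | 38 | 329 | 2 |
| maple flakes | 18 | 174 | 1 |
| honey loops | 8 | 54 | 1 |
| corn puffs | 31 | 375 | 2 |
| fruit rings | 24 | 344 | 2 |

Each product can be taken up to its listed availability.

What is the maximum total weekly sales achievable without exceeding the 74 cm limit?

Filling by ratio: 2×muesli mix + 2×fruit rings for 924, with 2 cm left unused.
Dropping 2×muesli mix and fruit rings frees 48 cm; slotting in barley squares + honey loops (47 cm) lifts the total to 934 at 71 cm.
Nothing else within 74 cm beats 934.

934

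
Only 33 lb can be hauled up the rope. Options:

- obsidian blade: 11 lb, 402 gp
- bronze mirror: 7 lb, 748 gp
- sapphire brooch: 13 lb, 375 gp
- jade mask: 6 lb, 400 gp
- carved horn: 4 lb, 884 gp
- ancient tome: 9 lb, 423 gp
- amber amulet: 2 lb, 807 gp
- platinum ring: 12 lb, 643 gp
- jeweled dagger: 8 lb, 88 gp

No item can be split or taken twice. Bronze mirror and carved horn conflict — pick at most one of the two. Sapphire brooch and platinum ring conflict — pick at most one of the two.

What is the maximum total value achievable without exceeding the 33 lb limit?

3157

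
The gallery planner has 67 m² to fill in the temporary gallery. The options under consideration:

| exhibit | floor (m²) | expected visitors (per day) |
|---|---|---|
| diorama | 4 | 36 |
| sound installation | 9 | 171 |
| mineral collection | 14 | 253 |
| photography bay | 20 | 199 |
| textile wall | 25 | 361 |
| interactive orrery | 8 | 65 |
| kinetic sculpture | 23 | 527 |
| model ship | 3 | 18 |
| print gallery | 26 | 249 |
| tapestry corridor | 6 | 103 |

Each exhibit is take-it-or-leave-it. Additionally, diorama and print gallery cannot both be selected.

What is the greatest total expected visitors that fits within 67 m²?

1198

Greedy by ratio would take diorama + sound installation + mineral collection + interactive orrery + kinetic sculpture + model ship + tapestry corridor: 67 m² used, total 1173.
The 25 m² tied up in mineral collection and interactive orrery and model ship is better spent on textile wall — total rises to 1198 (67 m²).
Next best is sound installation + textile wall + kinetic sculpture + model ship + tapestry corridor at 1180 (66 m²) — short by 18.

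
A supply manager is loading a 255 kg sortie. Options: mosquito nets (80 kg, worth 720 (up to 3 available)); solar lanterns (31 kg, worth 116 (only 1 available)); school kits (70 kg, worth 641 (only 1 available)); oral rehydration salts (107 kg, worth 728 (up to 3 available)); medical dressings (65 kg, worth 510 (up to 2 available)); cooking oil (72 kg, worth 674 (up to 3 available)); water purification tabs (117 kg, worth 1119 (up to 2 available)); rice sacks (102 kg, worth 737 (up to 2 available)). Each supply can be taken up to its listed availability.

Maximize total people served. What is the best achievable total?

2303

Filling by ratio: 2×water purification tabs for 2238, with 21 kg left unused.
The 117 kg tied up in water purification tabs is better spent on medical dressings + cooking oil — total rises to 2303 (254 kg).
Nothing else within 255 kg beats 2303.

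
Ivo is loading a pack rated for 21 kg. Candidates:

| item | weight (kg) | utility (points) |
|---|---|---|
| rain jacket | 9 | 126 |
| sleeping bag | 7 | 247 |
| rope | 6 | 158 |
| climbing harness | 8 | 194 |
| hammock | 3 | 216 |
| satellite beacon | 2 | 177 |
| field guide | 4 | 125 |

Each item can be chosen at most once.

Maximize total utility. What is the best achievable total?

Taking the top-ratio items first gives sleeping bag + hammock + satellite beacon + field guide for 765 (16 kg).
Dropping field guide frees 4 kg; slotting in climbing harness (8 kg) lifts the total to 834 at 20 kg.

834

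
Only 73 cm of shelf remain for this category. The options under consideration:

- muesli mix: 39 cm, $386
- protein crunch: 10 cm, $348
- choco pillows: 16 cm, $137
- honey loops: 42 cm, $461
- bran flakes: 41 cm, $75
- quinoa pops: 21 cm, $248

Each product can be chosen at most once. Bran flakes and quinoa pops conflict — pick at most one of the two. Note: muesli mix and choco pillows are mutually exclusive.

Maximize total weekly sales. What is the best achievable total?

1057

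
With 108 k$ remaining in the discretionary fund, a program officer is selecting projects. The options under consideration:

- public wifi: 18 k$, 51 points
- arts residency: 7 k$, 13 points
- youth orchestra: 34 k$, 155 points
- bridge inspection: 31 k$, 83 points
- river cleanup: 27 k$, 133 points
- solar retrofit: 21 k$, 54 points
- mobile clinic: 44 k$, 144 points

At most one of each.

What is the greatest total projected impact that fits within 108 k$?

432

Ranking by ratio (projected impact/k$): river cleanup 4.93, youth orchestra 4.56, mobile clinic 3.27.
Best packing: youth orchestra + river cleanup + mobile clinic — 105 k$, 432 total.
Nothing else within 108 k$ beats 432.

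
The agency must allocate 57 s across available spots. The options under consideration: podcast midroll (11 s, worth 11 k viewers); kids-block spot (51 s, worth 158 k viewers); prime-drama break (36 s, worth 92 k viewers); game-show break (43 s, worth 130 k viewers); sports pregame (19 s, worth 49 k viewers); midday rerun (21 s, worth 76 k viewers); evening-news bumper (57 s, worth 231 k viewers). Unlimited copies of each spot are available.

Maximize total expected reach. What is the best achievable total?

Best packing: evening-news bumper — 57 s, 231 total.
Every other selection either busts 57 s or fails to beat 231.

231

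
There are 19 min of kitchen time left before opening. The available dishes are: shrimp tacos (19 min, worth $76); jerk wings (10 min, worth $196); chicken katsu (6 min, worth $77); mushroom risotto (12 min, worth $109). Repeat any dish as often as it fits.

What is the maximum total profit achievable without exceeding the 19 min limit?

273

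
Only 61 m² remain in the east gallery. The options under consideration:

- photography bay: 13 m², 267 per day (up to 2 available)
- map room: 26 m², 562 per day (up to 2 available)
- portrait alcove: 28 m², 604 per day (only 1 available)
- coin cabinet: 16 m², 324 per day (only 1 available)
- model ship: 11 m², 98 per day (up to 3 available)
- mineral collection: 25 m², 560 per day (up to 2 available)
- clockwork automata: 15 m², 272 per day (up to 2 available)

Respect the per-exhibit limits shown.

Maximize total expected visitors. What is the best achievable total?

1218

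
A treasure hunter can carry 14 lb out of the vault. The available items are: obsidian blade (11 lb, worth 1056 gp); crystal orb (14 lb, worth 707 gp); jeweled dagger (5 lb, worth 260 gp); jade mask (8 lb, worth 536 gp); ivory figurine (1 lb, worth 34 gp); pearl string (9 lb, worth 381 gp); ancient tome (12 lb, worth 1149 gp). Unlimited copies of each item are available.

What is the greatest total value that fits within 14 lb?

1217

Taking the top-ratio items first gives obsidian blade + 3×ivory figurine for 1158 (14 lb).
Dropping obsidian blade and ivory figurine frees 12 lb; slotting in ancient tome (12 lb) lifts the total to 1217 at 14 lb.
No other feasible combination exceeds 1217.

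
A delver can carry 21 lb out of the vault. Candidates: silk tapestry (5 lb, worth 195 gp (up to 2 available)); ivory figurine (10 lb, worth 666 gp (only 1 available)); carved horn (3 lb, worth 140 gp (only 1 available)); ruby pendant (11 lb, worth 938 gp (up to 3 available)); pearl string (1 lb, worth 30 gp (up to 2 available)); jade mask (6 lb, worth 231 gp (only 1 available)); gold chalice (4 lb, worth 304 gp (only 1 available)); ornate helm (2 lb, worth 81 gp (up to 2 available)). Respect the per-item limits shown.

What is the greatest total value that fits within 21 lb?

1604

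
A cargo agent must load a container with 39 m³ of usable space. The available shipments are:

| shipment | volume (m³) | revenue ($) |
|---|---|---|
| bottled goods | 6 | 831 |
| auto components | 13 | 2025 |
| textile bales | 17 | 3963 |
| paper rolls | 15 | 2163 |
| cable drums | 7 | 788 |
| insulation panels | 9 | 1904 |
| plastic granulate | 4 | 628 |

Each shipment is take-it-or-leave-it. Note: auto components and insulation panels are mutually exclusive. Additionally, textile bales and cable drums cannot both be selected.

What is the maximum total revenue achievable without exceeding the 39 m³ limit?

7326

Bottled goods + textile bales + insulation panels + plastic granulate uses 36 of the 39 m³ and totals 7326.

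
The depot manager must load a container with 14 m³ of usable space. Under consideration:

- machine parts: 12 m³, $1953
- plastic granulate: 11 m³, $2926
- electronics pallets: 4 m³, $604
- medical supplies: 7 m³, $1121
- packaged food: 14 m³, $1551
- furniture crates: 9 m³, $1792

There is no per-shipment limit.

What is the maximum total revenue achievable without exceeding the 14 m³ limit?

2926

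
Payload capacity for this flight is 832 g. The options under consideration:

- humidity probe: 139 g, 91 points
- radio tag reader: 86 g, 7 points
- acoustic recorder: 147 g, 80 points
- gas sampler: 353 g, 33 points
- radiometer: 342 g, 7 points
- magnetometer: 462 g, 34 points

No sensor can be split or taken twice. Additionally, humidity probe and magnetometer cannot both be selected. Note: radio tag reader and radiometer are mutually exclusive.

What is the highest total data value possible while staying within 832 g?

211

The ratio ordering already packs tightly: humidity probe + radio tag reader + acoustic recorder + gas sampler, 725 g, 211.
Next best is humidity probe + acoustic recorder + gas sampler at 204 (639 g) — short by 7.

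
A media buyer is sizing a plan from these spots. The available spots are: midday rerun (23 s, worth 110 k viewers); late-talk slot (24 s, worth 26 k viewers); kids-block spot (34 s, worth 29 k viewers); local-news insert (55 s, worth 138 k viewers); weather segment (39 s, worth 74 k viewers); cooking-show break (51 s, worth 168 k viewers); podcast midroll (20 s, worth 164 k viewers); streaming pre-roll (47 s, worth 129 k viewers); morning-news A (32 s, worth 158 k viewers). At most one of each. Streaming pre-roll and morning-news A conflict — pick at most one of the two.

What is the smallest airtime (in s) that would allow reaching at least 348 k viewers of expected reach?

75

Look for the lowest-airtime combination reaching 348.
midday rerun + podcast midroll + morning-news A reaches 432 using 75 s.
Below 75 s the best achievable stays under 348.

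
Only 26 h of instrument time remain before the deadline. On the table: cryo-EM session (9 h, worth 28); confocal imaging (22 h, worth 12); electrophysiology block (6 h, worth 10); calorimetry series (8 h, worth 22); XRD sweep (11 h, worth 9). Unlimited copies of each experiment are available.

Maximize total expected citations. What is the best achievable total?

78

Best packing: 2×cryo-EM session + calorimetry series — 26 h, 78 total.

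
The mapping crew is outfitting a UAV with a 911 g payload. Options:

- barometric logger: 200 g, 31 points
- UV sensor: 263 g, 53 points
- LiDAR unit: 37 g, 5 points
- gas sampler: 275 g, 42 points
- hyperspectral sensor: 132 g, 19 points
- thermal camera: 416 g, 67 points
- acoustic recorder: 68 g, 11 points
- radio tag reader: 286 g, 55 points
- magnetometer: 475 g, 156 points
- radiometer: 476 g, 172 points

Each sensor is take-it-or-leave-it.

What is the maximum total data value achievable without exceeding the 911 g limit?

249

A density-first pass picks UV sensor + LiDAR unit + acoustic recorder + radiometer — 241 at 844 g.
The 68 g tied up in acoustic recorder is better spent on hyperspectral sensor — total rises to 249 (908 g).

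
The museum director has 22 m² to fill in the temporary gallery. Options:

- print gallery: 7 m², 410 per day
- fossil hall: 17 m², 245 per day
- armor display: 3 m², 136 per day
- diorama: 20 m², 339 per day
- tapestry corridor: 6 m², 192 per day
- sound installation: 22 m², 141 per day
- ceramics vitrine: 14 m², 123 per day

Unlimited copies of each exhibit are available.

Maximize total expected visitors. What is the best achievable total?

1230

3×print gallery uses 21 of the 22 m² and totals 1230.
No other feasible combination exceeds 1230.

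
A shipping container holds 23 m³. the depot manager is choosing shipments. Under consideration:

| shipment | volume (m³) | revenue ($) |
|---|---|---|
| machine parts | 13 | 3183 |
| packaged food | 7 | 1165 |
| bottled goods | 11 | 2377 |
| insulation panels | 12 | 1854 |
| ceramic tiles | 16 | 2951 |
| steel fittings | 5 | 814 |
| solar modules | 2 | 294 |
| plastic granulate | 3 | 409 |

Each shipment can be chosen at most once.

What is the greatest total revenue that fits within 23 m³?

4757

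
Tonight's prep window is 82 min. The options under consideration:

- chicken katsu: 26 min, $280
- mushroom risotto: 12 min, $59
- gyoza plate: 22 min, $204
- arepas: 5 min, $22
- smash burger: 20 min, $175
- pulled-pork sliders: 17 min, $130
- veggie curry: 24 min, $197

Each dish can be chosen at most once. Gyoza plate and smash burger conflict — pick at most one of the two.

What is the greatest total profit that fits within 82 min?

711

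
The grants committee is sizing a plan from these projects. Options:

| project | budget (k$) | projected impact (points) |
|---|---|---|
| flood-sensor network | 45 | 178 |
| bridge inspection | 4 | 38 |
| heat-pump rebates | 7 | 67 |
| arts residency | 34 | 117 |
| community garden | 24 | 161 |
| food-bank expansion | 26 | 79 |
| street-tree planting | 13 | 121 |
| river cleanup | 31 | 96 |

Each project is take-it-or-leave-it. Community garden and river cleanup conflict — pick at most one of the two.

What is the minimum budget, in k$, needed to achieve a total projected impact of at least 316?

41

Look for the lowest-budget combination reaching 316.
bridge inspection + community garden + street-tree planting reaches 320 using 41 k$.
No combination under 41 k$ hits 316.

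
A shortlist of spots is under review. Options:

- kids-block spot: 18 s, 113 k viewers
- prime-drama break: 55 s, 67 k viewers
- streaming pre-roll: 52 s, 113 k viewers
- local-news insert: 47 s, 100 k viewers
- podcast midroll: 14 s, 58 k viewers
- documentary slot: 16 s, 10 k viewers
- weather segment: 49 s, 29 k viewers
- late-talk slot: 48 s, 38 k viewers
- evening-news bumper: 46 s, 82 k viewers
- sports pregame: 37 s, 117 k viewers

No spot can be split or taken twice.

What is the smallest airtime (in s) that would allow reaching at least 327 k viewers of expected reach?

102

Need the lightest bundle worth ≥ 327.
kids-block spot + local-news insert + sports pregame reaches 330 using 102 s.
No combination under 102 s hits 327.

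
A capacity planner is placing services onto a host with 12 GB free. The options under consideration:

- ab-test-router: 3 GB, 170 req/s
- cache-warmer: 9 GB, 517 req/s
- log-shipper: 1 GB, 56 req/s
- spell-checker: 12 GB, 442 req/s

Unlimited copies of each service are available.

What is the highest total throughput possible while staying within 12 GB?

Ranking by ratio (throughput/GB): cache-warmer 57.44, ab-test-router 56.67, log-shipper 56.00, spell-checker 36.83.
The ratio ordering already packs tightly: ab-test-router + cache-warmer, 12 GB, 687.
Every other selection either busts 12 GB or fails to beat 687.

687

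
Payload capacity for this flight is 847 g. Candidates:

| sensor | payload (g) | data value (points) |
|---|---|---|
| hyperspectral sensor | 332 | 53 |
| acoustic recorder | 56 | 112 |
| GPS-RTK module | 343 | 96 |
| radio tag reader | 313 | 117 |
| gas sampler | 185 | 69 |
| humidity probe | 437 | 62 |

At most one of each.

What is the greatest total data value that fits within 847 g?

Taking the top-ratio sensors first gives acoustic recorder + radio tag reader + gas sampler for 298 (554 g).
Replace gas sampler with GPS-RTK module: the trade gains 27 net, giving 325 at 712 g.
The closest alternative, acoustic recorder + radio tag reader + gas sampler, reaches only 298.

325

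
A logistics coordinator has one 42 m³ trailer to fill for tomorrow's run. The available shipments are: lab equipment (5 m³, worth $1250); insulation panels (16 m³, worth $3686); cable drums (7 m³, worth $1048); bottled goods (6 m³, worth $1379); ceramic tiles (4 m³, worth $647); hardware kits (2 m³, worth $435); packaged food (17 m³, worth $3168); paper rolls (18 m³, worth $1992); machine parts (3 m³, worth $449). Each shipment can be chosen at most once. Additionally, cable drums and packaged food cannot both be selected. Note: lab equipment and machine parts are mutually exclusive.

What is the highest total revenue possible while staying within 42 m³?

By revenue per m³: lab equipment 250.00, insulation panels 230.38, bottled goods 229.83 lead.
The ratio heuristic lands on lab equipment + insulation panels + cable drums + bottled goods + ceramic tiles + hardware kits (8445) but leaves 2 m³ idle.
The 15 m³ tied up in cable drums and bottled goods and hardware kits is better spent on packaged food — total rises to 8751 (42 m³).
Every other selection either busts 42 m³ or breaks a pairing rule or fails to beat 8751.

8751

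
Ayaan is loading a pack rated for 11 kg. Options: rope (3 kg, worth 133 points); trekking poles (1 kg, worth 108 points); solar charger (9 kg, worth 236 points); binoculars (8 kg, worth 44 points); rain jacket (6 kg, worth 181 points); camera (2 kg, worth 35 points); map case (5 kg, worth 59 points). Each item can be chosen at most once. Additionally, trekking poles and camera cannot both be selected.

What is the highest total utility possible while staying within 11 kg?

Taking rope + trekking poles + rain jacket: 10 kg used, 422 in utility.
Every other selection either busts 11 kg or breaks a pairing rule or fails to beat 422.

422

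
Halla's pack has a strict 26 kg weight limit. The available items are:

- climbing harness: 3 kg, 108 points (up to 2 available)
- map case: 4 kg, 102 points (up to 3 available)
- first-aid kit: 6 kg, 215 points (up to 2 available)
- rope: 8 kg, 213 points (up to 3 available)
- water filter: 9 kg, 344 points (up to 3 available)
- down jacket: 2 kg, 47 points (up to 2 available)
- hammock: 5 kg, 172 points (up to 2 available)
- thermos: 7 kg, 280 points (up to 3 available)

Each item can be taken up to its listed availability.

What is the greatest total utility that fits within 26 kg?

Ranking by ratio (utility/kg): thermos 40.00, water filter 38.22, climbing harness 36.00, first-aid kit 35.83.
Greedy by ratio would take climbing harness + down jacket + 3×thermos: 26 kg used, total 995.
Dropping climbing harness and down jacket frees 5 kg; slotting in hammock (5 kg) lifts the total to 1012 at 26 kg.
Nothing else within 26 kg beats 1012.

1012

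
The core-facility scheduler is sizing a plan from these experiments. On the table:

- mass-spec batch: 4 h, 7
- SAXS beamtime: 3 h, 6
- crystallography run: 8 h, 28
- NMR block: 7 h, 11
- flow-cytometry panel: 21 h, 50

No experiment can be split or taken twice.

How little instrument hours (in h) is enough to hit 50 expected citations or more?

21

Minimise h subject to total expected citations ≥ 50.
flow-cytometry panel: 50 expected citations at 21 h.
Any bundle with less than 21 h falls short of 50.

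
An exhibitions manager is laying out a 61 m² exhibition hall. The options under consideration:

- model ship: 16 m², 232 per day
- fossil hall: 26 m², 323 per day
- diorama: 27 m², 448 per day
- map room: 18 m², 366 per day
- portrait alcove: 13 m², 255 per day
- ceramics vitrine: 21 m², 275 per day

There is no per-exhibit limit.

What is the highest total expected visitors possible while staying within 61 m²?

1131

Taking the top-ratio exhibits first gives 3×map room for 1098 (54 m²).
Dropping 2×map room frees 36 m²; slotting in 3×portrait alcove (39 m²) lifts the total to 1131 at 57 m².
Nothing else within 61 m² beats 1131.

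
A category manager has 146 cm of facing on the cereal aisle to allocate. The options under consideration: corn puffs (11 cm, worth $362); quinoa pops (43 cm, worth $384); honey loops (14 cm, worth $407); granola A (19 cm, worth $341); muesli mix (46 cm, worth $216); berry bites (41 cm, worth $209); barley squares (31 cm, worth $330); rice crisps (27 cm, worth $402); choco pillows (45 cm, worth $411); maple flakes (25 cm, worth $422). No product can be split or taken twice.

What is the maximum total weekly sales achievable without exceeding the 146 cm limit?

2345

The ratio heuristic lands on corn puffs + honey loops + granola A + barley squares + rice crisps + maple flakes (2264) but leaves 19 cm idle.
Replace barley squares with choco pillows: the trade gains 81 net, giving 2345 at 141 cm.
Runner-up corn puffs + quinoa pops + honey loops + granola A + rice crisps + maple flakes tops out at 2318.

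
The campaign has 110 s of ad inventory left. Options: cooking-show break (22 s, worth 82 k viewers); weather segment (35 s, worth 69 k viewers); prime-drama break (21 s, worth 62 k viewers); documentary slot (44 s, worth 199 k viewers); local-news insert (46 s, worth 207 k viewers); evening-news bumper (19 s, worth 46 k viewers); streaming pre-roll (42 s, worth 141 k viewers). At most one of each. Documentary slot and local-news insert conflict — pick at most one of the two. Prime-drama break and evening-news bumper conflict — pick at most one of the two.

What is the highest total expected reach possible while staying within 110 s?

Density check — documentary slot 4.52, local-news insert 4.50, cooking-show break 3.73 are the best per s.
Cooking-show break + local-news insert + streaming pre-roll uses 110 of the 110 s and totals 430.

430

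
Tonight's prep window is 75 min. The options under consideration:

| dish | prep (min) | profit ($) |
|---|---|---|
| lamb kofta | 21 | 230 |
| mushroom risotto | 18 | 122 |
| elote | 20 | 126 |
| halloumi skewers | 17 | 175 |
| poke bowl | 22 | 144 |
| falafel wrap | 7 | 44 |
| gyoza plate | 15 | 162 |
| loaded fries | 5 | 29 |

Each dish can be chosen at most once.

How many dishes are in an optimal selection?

Best achievable profit is 711.
For example lamb kofta + halloumi skewers + poke bowl + gyoza plate achieves it, using 75 min.
Every optimal selection uses 4 dishes.

4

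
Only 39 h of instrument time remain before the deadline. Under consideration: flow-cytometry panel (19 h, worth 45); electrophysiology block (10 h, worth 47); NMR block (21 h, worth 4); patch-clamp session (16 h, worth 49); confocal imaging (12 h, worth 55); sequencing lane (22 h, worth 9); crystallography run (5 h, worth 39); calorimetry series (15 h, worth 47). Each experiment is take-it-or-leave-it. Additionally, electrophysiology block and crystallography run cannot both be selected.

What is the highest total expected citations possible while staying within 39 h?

151

By expected citations per h: crystallography run 7.80, electrophysiology block 4.70, confocal imaging 4.58 lead.
Electrophysiology block + patch-clamp session + confocal imaging uses 38 of the 39 h and totals 151.
Runner-up electrophysiology block + confocal imaging + calorimetry series tops out at 149.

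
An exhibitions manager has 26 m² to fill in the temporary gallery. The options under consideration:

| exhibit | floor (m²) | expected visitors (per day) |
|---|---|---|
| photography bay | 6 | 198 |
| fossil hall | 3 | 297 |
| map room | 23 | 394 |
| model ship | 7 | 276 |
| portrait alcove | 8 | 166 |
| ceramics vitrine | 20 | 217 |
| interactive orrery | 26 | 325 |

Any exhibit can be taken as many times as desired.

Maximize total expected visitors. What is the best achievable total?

8×fossil hall uses 24 of the 26 m² and totals 2376.

2376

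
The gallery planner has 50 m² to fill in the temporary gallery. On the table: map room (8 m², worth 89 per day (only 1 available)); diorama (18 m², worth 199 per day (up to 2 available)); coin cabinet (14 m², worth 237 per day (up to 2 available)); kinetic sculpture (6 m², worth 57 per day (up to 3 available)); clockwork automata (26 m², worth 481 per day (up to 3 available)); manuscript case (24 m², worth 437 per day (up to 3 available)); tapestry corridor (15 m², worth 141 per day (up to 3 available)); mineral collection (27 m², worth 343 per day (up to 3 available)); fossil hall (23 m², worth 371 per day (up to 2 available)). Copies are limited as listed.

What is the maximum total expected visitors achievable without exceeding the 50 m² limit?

The ratio ordering already packs tightly: clockwork automata + manuscript case, 50 m², 918.
No other feasible combination exceeds 918.

918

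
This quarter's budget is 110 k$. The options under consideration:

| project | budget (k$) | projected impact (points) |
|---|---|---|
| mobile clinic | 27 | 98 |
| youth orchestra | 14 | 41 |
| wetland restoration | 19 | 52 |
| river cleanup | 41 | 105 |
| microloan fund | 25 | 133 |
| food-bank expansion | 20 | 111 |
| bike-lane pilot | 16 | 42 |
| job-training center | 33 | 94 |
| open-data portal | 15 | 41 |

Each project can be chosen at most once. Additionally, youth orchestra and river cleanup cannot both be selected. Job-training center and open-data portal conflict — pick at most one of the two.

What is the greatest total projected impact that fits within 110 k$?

436

By projected impact per k$: food-bank expansion 5.55, microloan fund 5.32, mobile clinic 3.63, youth orchestra 2.93 lead.
A density-first pass picks mobile clinic + youth orchestra + wetland restoration + microloan fund + food-bank expansion — 435 at 105 k$.
Dropping youth orchestra frees 14 k$; slotting in bike-lane pilot (16 k$) lifts the total to 436 at 107 k$.
Mobile clinic + microloan fund + food-bank expansion + job-training center matches that 436 at 105 k$; no feasible combination exceeds it.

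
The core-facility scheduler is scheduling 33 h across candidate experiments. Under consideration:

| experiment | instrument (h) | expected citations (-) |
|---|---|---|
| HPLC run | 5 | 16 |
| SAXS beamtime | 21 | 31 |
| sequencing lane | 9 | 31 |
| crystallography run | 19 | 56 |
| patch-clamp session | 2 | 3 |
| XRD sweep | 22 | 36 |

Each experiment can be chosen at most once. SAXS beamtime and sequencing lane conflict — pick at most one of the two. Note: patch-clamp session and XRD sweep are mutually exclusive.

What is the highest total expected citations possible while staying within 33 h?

Taking HPLC run + sequencing lane + crystallography run: 33 h used, 103 in expected citations.
Runner-up sequencing lane + crystallography run + patch-clamp session tops out at 90.

103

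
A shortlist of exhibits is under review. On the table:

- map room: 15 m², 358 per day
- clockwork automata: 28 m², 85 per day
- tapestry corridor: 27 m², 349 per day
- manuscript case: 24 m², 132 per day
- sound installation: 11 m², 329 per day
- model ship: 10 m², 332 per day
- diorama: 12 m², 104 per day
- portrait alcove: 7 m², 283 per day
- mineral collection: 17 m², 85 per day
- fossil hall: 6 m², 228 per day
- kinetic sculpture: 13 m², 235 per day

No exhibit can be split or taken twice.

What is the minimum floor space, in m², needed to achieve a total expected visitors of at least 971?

32

Minimise m² subject to total expected visitors ≥ 971.
map room + model ship + portrait alcove reaches 973 using 32 m².
Any bundle with less than 32 m² falls short of 971.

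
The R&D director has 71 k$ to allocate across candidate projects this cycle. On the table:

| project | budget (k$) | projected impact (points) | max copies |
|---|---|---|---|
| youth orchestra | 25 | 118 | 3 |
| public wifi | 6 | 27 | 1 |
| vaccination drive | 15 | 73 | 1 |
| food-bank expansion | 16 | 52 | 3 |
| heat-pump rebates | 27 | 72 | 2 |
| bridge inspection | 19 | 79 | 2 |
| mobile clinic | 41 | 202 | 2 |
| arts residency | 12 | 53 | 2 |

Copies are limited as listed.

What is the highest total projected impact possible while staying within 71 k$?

By projected impact per k$: mobile clinic 4.93, vaccination drive 4.87, youth orchestra 4.72 lead.
A density-first pass picks public wifi + vaccination drive + mobile clinic — 302 at 62 k$.
The 41 k$ tied up in mobile clinic is better spent on 2×youth orchestra — total rises to 336 (71 k$).
That's the maximum — no swap from here does better than 336.

336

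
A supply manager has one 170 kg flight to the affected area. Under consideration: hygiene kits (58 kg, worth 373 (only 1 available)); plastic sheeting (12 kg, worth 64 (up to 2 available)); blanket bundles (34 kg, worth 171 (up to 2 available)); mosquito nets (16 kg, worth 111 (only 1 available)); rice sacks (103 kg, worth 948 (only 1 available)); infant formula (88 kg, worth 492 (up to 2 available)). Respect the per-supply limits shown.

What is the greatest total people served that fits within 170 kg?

1321

Density check — rice sacks 9.20, mosquito nets 6.94, hygiene kits 6.43 are the best per kg.
Taking the top-ratio supplies first gives 2×plastic sheeting + mosquito nets + rice sacks for 1187 (143 kg).
The 40 kg tied up in 2×plastic sheeting and mosquito nets is better spent on hygiene kits — total rises to 1321 (161 kg).
That's the maximum — no swap from here does better than 1321.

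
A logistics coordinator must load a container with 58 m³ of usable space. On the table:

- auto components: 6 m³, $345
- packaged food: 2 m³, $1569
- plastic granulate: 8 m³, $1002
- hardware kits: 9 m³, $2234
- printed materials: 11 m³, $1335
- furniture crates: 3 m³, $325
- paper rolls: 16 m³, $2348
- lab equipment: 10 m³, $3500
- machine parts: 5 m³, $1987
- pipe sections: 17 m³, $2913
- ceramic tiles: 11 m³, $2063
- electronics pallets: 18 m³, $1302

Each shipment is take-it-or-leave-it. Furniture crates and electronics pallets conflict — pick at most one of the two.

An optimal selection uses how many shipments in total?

Best achievable revenue is 14591.
One optimal bundle: packaged food + hardware kits + furniture crates + lab equipment + machine parts + pipe sections + ceramic tiles (57 m³).
All optima have 7 shipments.

7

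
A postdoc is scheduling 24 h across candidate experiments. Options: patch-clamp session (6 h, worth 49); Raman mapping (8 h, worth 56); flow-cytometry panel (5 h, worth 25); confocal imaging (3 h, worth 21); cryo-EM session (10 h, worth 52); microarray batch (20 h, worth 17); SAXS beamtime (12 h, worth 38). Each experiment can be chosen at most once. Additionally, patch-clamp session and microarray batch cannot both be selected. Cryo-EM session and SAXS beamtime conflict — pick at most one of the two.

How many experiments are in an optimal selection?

The maximum expected citations within 24 h is 157.
patch-clamp session + Raman mapping + cryo-EM session hits 157 at 24 h.
All optima have 3 experiments.

3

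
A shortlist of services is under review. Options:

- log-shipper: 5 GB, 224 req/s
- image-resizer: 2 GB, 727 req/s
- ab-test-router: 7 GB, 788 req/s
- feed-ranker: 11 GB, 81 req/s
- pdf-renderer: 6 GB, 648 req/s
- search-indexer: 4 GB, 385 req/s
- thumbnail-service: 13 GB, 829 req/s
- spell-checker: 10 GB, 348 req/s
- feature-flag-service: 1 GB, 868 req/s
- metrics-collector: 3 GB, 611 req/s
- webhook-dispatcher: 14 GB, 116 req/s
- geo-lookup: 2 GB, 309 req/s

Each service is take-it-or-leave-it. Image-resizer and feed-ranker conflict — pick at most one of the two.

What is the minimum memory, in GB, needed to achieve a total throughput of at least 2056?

6

Look for the lowest-memory combination reaching 2056.
image-resizer + feature-flag-service + metrics-collector reaches 2206 using 6 GB.
No combination under 6 GB hits 2056.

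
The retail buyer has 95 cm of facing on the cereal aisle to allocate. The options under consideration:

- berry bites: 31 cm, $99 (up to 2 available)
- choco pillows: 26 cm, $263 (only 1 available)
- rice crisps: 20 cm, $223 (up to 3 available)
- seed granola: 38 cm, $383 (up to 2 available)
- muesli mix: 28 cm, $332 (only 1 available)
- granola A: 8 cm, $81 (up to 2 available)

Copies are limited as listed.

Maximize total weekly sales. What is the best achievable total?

Density check — muesli mix 11.86, rice crisps 11.15, granola A 10.12, choco pillows 10.12 are the best per cm.
The ratio heuristic lands on 3×rice crisps + muesli mix (1001) but leaves 7 cm idle.
The 20 cm tied up in rice crisps is better spent on choco pillows — total rises to 1041 (94 cm).
Every other selection either busts 95 cm or exceeds an availability limit or fails to beat 1041.

1041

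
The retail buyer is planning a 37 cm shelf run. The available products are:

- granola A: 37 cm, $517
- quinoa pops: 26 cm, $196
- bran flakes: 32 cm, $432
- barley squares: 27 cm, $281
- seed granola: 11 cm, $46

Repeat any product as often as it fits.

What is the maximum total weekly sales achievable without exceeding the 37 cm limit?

517

Density check — granola A 13.97, bran flakes 13.50, barley squares 10.41, quinoa pops 7.54 are the best per cm.
The ratio ordering already packs tightly: granola A, 37 cm, 517.
No other feasible combination exceeds 517.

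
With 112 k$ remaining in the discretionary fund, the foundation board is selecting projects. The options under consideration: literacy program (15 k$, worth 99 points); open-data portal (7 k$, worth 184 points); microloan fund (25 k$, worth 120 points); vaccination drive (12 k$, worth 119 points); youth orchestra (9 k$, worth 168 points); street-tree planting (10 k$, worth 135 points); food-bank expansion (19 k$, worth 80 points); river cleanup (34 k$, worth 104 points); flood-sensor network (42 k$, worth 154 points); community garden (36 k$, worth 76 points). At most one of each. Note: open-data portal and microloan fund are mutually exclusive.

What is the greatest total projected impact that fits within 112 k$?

Best packing: literacy program + open-data portal + vaccination drive + youth orchestra + street-tree planting + food-bank expansion + river cleanup — 106 k$, 889 total.

889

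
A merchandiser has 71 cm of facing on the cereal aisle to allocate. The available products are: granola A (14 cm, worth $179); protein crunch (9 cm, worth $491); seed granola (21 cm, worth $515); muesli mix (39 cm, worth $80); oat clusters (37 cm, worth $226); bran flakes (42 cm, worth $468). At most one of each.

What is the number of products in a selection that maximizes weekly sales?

The maximum weekly sales within 71 cm is 1232.
protein crunch + seed granola + oat clusters hits 1232 at 67 cm.
Every optimal selection uses 3 products.

3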